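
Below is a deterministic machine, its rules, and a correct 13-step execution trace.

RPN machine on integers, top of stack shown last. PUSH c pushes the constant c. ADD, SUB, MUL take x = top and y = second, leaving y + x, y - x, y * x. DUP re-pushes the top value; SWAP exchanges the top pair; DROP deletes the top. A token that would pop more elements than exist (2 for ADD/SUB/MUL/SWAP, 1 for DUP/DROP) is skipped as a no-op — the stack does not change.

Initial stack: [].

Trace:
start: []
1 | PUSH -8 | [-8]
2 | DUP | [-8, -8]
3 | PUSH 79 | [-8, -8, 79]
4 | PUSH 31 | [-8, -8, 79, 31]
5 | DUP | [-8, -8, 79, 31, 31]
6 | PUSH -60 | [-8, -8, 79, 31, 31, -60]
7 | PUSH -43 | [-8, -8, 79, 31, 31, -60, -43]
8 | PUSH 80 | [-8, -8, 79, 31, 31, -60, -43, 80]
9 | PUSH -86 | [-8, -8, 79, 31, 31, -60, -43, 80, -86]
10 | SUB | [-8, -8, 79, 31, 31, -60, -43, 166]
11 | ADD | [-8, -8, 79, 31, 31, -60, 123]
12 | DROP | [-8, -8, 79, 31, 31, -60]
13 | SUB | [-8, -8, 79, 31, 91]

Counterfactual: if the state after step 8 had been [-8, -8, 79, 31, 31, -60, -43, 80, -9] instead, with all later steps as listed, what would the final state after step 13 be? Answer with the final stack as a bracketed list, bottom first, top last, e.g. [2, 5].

state after step 8 := [-8, -8, 79, 31, 31, -60, -43, 80, -9]
9 | PUSH -86 | [-8, -8, 79, 31, 31, -60, -43, 80, -9, -86]
10 | SUB | [-8, -8, 79, 31, 31, -60, -43, 80, 77]
11 | ADD | [-8, -8, 79, 31, 31, -60, -43, 157]
12 | DROP | [-8, -8, 79, 31, 31, -60, -43]
13 | SUB | [-8, -8, 79, 31, 31, -17]

[-8, -8, 79, 31, 31, -17]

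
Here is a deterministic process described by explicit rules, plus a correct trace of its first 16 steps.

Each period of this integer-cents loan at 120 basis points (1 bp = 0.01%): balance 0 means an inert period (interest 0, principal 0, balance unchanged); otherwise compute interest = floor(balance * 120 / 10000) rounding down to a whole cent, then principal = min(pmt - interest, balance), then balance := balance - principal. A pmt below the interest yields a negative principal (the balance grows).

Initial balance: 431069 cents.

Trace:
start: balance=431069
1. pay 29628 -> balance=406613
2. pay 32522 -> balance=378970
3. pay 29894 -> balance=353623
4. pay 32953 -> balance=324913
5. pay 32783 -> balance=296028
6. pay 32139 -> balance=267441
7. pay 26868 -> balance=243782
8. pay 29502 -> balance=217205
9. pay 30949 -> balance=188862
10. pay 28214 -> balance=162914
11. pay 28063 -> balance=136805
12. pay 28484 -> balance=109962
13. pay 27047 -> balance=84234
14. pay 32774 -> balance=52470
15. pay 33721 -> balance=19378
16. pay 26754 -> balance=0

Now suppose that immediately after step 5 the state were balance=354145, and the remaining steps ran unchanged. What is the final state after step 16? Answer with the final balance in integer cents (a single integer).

59123

state after step 5 := balance=354145
6. pay 32139 -> balance=326255
7. pay 26868 -> balance=303302
8. pay 29502 -> balance=277439
9. pay 30949 -> balance=249819
10. pay 28214 -> balance=224602
11. pay 28063 -> balance=199234
12. pay 28484 -> balance=173140
13. pay 27047 -> balance=148170
14. pay 32774 -> balance=117174
15. pay 33721 -> balance=84859
16. pay 26754 -> balance=59123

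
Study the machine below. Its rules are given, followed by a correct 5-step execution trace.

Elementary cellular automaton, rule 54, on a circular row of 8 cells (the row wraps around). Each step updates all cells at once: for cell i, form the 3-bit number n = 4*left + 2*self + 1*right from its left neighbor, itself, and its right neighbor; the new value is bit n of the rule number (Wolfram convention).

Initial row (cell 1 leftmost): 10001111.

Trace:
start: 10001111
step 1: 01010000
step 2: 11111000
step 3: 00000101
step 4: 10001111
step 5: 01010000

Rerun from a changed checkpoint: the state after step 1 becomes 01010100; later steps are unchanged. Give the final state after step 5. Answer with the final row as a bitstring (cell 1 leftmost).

01000100

state after step 1 := 01010100
step 2: 11111110
step 3: 00000001
step 4: 10000011
step 5: 01000100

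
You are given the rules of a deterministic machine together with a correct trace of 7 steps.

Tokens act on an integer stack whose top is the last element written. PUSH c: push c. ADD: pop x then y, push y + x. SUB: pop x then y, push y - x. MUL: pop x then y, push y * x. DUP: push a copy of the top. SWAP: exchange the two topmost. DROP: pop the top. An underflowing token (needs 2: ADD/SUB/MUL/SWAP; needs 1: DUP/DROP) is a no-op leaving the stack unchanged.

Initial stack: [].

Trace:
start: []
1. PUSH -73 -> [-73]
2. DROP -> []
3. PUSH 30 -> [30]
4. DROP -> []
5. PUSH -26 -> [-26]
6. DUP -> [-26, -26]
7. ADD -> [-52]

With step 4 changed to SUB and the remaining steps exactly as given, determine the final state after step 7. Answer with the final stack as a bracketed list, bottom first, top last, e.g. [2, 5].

(re-executing from step 4 with the substitution; state before step 4: [30])
4. SUB -> [30]
5. PUSH -26 -> [30, -26]
6. DUP -> [30, -26, -26]
7. ADD -> [30, -52]

[30, -52]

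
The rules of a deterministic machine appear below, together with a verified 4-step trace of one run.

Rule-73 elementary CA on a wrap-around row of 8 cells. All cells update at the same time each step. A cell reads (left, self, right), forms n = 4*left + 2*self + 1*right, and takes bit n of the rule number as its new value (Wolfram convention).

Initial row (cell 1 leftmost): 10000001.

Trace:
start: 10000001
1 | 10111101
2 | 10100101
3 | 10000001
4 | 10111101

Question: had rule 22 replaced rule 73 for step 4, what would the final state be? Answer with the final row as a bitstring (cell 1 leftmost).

(re-executing step 4 under rule 22; state before step 4: 10000001)
4 | 01000010

01000010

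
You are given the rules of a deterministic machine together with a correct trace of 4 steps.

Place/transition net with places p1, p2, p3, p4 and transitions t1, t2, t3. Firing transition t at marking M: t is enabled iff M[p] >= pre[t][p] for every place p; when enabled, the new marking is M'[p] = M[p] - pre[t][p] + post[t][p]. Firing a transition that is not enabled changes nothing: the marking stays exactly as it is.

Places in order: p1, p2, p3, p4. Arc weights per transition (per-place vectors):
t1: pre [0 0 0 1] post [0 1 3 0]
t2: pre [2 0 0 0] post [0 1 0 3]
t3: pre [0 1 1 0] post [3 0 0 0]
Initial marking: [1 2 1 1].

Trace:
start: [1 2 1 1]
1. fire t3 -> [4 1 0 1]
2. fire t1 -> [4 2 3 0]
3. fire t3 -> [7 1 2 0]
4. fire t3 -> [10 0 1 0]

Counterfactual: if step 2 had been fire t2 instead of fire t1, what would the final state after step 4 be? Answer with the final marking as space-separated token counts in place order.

2 2 0 4

(re-executing from step 2 with the substitution; state before step 2: [4 1 0 1])
2. fire t2 -> [2 2 0 4]
3. fire t3 -> [2 2 0 4]
4. fire t3 -> [2 2 0 4]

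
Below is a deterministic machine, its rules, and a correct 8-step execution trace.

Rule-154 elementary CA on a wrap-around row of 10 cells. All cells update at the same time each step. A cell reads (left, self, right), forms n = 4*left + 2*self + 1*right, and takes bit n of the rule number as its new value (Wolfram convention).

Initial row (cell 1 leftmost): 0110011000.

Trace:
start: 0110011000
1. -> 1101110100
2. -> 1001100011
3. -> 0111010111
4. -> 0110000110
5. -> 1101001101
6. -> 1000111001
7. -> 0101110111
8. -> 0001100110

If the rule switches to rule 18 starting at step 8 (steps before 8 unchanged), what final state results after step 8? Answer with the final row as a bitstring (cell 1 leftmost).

0000000000

(re-executing step 8 under rule 18; state before step 8: 0101110111)
8. -> 0000000000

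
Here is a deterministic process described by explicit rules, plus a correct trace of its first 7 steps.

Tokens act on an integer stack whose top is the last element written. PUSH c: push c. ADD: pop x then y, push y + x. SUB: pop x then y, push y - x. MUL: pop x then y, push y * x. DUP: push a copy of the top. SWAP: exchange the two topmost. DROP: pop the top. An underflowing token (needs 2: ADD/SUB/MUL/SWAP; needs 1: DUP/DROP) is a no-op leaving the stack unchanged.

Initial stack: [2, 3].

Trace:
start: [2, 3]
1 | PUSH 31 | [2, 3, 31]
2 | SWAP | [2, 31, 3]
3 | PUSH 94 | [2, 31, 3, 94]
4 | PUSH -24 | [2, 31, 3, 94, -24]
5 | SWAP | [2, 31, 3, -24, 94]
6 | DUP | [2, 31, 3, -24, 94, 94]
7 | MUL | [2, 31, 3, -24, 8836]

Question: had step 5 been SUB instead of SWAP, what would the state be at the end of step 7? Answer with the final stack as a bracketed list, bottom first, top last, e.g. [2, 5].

[2, 31, 3, 13924]

(re-executing from step 5 with the substitution; state before step 5: [2, 31, 3, 94, -24])
5 | SUB | [2, 31, 3, 118]
6 | DUP | [2, 31, 3, 118, 118]
7 | MUL | [2, 31, 3, 13924]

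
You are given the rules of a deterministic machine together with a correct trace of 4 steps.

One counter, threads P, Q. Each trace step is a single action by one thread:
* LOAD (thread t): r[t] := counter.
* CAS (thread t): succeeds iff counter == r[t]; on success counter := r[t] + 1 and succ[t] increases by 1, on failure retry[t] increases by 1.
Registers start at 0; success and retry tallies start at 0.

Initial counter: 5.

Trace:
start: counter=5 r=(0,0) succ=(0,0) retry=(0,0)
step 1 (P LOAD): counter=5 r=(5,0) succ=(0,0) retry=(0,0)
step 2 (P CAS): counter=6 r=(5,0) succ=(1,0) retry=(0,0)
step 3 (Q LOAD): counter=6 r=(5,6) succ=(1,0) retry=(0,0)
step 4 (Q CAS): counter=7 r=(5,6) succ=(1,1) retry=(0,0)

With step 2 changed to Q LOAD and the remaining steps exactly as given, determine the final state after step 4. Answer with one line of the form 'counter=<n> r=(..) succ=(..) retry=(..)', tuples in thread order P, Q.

counter=6 r=(5,5) succ=(0,1) retry=(0,0)

(re-executing from step 2 with the substitution; state before step 2: counter=5 r=(5,0) succ=(0,0) retry=(0,0))
step 2 (Q LOAD): counter=5 r=(5,5) succ=(0,0) retry=(0,0)
step 3 (Q LOAD): counter=5 r=(5,5) succ=(0,0) retry=(0,0)
step 4 (Q CAS): counter=6 r=(5,5) succ=(0,1) retry=(0,0)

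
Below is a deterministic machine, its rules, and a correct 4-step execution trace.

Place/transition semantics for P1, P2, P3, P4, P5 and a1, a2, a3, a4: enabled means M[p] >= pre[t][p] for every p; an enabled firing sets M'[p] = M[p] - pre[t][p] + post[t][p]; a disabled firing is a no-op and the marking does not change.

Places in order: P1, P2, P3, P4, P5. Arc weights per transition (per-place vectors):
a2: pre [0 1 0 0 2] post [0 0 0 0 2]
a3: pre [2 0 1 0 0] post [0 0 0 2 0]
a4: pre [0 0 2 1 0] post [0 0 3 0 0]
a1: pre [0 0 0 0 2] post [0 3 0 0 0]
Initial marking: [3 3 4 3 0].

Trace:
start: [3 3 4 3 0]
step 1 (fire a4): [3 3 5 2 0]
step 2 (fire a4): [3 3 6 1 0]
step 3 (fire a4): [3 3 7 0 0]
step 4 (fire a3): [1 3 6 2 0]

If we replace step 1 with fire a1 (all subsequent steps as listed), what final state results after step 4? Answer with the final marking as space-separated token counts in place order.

(re-executing from step 1 with the substitution; state before step 1: [3 3 4 3 0])
step 1 (fire a1): [3 3 4 3 0]
step 2 (fire a4): [3 3 5 2 0]
step 3 (fire a4): [3 3 6 1 0]
step 4 (fire a3): [1 3 5 3 0]

1 3 5 3 0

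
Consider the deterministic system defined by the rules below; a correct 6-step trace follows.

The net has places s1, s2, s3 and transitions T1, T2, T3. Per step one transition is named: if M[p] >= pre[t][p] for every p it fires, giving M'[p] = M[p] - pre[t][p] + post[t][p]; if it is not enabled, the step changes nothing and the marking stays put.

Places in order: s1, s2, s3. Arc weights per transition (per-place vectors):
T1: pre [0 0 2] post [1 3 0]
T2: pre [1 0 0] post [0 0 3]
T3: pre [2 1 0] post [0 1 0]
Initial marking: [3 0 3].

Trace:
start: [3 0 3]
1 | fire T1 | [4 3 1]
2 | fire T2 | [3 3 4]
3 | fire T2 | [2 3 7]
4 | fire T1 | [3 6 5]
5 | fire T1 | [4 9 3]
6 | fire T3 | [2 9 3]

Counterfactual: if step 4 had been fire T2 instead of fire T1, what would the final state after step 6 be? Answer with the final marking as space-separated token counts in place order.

(re-executing from step 4 with the substitution; state before step 4: [2 3 7])
4 | fire T2 | [1 3 10]
5 | fire T1 | [2 6 8]
6 | fire T3 | [0 6 8]

0 6 8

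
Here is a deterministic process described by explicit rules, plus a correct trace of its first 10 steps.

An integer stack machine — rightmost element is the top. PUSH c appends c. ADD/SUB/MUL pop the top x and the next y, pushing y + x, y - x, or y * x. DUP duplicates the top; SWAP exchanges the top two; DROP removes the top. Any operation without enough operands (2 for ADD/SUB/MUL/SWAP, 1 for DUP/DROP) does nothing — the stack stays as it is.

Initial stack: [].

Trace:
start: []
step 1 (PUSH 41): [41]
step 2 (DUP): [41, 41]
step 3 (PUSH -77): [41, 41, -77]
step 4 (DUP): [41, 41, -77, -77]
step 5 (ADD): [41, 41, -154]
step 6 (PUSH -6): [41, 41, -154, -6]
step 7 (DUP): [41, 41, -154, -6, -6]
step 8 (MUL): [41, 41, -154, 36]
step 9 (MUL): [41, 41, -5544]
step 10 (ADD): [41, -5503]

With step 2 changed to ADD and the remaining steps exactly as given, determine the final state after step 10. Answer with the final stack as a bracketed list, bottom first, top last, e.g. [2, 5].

(re-executing from step 2 with the substitution; state before step 2: [41])
step 2 (ADD): [41]
step 3 (PUSH -77): [41, -77]
step 4 (DUP): [41, -77, -77]
step 5 (ADD): [41, -154]
step 6 (PUSH -6): [41, -154, -6]
step 7 (DUP): [41, -154, -6, -6]
step 8 (MUL): [41, -154, 36]
step 9 (MUL): [41, -5544]
step 10 (ADD): [-5503]

[-5503]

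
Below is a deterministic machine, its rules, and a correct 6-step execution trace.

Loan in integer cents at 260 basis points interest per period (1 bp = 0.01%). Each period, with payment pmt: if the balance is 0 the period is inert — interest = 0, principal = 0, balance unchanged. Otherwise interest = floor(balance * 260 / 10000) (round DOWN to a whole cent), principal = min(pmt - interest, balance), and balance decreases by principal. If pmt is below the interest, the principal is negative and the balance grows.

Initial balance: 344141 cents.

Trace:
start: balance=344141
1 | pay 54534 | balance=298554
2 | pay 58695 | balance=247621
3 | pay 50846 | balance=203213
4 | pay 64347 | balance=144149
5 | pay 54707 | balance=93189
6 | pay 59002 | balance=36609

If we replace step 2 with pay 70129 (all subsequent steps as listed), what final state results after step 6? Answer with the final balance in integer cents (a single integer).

(re-executing from step 2 with the substitution; state before step 2: balance=298554)
2 | pay 70129 | balance=236187
3 | pay 50846 | balance=191481
4 | pay 64347 | balance=132112
5 | pay 54707 | balance=80839
6 | pay 59002 | balance=23938

23938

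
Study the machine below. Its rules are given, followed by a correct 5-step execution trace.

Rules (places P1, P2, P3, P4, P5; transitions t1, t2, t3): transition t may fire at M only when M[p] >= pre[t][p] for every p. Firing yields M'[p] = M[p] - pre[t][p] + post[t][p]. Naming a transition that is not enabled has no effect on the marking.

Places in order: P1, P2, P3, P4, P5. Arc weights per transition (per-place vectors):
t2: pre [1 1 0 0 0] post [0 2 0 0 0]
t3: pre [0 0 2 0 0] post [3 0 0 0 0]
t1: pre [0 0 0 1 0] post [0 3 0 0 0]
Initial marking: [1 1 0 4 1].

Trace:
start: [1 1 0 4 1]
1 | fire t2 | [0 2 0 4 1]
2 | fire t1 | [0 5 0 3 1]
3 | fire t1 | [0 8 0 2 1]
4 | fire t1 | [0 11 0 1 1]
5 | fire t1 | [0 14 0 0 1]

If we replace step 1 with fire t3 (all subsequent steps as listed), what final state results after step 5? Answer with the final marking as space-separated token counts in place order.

(re-executing from step 1 with the substitution; state before step 1: [1 1 0 4 1])
1 | fire t3 | [1 1 0 4 1]
2 | fire t1 | [1 4 0 3 1]
3 | fire t1 | [1 7 0 2 1]
4 | fire t1 | [1 10 0 1 1]
5 | fire t1 | [1 13 0 0 1]

1 13 0 0 1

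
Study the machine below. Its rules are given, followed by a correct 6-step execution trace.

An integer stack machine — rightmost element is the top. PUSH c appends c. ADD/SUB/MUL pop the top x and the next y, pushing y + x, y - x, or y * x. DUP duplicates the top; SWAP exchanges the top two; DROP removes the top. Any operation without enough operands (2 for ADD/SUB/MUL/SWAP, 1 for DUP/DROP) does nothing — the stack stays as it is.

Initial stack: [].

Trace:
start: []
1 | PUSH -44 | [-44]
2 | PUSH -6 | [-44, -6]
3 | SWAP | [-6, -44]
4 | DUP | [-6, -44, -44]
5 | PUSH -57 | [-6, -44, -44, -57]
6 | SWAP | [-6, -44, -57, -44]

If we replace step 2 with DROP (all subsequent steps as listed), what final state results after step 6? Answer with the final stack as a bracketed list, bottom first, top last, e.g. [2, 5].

(re-executing from step 2 with the substitution; state before step 2: [-44])
2 | DROP | []
3 | SWAP | []
4 | DUP | []
5 | PUSH -57 | [-57]
6 | SWAP | [-57]

[-57]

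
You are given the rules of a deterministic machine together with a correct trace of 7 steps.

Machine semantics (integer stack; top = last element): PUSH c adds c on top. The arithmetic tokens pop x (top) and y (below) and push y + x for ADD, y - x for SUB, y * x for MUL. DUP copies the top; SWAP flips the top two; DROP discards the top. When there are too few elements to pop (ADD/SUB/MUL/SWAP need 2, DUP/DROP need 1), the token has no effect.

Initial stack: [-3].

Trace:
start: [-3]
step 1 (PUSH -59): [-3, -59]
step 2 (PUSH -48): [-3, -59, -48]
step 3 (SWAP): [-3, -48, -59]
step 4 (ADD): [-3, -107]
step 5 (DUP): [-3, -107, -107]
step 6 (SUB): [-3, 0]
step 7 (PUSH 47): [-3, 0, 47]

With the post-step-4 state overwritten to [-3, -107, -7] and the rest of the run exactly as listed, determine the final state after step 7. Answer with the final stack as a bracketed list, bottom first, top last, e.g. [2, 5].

state after step 4 := [-3, -107, -7]
step 5 (DUP): [-3, -107, -7, -7]
step 6 (SUB): [-3, -107, 0]
step 7 (PUSH 47): [-3, -107, 0, 47]

[-3, -107, 0, 47]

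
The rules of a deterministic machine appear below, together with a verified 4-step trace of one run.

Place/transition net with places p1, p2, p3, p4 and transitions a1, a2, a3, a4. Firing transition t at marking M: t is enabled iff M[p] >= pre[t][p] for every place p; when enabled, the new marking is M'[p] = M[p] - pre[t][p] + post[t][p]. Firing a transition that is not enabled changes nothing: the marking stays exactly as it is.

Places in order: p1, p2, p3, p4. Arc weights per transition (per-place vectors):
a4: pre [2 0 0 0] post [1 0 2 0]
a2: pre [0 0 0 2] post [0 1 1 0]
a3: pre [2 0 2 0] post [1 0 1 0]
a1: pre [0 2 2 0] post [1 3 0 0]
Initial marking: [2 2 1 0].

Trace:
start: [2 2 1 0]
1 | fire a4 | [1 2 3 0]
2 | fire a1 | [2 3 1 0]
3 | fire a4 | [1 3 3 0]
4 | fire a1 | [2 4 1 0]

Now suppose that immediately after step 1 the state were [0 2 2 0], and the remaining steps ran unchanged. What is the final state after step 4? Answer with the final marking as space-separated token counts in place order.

1 3 0 0

state after step 1 := [0 2 2 0]
2 | fire a1 | [1 3 0 0]
3 | fire a4 | [1 3 0 0]
4 | fire a1 | [1 3 0 0]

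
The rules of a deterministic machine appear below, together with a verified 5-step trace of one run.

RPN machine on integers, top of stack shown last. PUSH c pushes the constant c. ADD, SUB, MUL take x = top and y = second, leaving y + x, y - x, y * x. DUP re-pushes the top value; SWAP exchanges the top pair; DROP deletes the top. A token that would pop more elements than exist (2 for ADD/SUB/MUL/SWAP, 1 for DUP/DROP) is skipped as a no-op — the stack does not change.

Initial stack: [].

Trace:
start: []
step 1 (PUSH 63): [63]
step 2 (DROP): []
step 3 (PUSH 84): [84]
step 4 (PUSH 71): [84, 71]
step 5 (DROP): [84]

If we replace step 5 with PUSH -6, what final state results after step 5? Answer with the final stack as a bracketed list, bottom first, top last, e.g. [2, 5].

(re-executing from step 5 with the substitution; state before step 5: [84, 71])
step 5 (PUSH -6): [84, 71, -6]

[84, 71, -6]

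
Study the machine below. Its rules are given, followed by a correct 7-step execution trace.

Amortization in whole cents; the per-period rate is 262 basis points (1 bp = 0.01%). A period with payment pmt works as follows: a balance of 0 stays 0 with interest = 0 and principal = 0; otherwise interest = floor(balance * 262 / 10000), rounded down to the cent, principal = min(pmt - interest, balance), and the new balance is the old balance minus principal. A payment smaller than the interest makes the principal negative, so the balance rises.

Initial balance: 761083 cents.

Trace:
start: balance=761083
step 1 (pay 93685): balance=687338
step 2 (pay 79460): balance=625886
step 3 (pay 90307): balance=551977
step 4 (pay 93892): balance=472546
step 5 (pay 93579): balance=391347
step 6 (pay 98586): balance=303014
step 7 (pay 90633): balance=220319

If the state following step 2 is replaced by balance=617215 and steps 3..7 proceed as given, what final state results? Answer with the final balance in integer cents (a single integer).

210452

state after step 2 := balance=617215
step 3 (pay 90307): balance=543079
step 4 (pay 93892): balance=463415
step 5 (pay 93579): balance=381977
step 6 (pay 98586): balance=293398
step 7 (pay 90633): balance=210452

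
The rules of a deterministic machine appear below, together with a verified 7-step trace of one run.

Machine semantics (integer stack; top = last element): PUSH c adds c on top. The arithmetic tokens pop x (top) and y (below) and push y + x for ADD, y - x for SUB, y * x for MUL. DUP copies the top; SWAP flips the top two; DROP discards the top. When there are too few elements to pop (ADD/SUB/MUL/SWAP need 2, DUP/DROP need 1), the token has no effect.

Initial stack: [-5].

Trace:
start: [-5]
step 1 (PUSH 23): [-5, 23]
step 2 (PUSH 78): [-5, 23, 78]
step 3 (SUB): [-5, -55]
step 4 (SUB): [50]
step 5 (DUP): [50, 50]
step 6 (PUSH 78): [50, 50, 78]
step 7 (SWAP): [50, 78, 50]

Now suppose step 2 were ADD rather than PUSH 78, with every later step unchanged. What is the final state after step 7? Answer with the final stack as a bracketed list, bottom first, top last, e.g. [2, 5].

[18, 78, 18]

(re-executing from step 2 with the substitution; state before step 2: [-5, 23])
step 2 (ADD): [18]
step 3 (SUB): [18]
step 4 (SUB): [18]
step 5 (DUP): [18, 18]
step 6 (PUSH 78): [18, 18, 78]
step 7 (SWAP): [18, 78, 18]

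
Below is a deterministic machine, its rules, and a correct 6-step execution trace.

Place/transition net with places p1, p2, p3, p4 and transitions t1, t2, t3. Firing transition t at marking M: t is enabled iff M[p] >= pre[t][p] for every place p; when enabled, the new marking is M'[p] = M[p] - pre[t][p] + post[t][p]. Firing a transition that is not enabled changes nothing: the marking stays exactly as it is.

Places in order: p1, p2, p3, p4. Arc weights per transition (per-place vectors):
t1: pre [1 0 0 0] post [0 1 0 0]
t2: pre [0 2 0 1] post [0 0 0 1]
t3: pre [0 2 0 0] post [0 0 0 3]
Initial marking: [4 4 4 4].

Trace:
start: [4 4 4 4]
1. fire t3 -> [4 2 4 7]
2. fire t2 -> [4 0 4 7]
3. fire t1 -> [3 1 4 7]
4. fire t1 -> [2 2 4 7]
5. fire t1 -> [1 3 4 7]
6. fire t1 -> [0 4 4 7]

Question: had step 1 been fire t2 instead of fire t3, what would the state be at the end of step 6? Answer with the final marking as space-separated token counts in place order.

0 4 4 4

(re-executing from step 1 with the substitution; state before step 1: [4 4 4 4])
1. fire t2 -> [4 2 4 4]
2. fire t2 -> [4 0 4 4]
3. fire t1 -> [3 1 4 4]
4. fire t1 -> [2 2 4 4]
5. fire t1 -> [1 3 4 4]
6. fire t1 -> [0 4 4 4]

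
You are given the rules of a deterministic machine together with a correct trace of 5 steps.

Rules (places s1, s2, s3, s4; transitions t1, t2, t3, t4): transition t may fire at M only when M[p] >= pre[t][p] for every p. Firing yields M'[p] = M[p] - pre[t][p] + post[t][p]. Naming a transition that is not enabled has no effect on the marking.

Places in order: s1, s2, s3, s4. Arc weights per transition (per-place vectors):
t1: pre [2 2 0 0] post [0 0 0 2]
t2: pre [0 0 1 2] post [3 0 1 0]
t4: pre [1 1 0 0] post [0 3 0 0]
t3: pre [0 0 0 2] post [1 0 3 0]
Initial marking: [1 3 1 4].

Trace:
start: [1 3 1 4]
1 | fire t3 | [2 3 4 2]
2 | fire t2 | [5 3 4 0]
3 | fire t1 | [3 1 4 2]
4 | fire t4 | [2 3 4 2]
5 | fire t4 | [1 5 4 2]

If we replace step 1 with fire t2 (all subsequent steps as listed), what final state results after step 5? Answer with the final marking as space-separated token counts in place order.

3 5 1 2

(re-executing from step 1 with the substitution; state before step 1: [1 3 1 4])
1 | fire t2 | [4 3 1 2]
2 | fire t2 | [7 3 1 0]
3 | fire t1 | [5 1 1 2]
4 | fire t4 | [4 3 1 2]
5 | fire t4 | [3 5 1 2]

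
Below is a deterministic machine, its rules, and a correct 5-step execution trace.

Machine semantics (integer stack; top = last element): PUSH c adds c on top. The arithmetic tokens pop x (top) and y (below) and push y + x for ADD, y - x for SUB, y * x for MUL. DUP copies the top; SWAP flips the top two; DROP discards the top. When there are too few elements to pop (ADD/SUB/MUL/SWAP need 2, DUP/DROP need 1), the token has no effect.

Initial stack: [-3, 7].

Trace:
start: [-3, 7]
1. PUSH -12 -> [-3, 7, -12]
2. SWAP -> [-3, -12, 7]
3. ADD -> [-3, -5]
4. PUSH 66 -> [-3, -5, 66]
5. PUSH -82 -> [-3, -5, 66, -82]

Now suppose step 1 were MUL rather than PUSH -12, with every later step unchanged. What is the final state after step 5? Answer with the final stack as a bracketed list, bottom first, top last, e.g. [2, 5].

[-21, 66, -82]

(re-executing from step 1 with the substitution; state before step 1: [-3, 7])
1. MUL -> [-21]
2. SWAP -> [-21]
3. ADD -> [-21]
4. PUSH 66 -> [-21, 66]
5. PUSH -82 -> [-21, 66, -82]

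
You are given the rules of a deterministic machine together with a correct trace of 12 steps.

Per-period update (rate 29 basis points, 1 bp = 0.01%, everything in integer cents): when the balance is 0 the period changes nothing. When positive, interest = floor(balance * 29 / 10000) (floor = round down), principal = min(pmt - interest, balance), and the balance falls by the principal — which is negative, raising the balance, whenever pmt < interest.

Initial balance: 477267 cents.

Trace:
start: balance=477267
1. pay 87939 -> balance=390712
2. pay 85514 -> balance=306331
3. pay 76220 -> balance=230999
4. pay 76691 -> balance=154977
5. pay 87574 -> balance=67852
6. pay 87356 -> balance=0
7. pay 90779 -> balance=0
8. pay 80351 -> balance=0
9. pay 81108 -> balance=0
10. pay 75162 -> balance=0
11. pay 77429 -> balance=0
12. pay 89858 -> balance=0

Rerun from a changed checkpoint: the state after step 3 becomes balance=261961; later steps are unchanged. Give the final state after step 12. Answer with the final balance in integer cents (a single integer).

state after step 3 := balance=261961
4. pay 76691 -> balance=186029
5. pay 87574 -> balance=98994
6. pay 87356 -> balance=11925
7. pay 90779 -> balance=0
8. pay 80351 -> balance=0
9. pay 81108 -> balance=0
10. pay 75162 -> balance=0
11. pay 77429 -> balance=0
12. pay 89858 -> balance=0

0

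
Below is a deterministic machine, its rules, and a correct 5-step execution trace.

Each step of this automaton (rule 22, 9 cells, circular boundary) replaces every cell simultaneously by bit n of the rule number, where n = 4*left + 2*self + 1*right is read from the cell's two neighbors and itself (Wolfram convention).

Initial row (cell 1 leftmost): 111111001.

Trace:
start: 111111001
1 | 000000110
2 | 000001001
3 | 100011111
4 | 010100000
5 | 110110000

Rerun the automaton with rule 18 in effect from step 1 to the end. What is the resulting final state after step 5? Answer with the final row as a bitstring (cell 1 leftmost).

100010000

(re-executing steps 1..5 under rule 18; state before step 1: 111111001)
1 | 000000110
2 | 000001001
3 | 100010110
4 | 010100000
5 | 100010000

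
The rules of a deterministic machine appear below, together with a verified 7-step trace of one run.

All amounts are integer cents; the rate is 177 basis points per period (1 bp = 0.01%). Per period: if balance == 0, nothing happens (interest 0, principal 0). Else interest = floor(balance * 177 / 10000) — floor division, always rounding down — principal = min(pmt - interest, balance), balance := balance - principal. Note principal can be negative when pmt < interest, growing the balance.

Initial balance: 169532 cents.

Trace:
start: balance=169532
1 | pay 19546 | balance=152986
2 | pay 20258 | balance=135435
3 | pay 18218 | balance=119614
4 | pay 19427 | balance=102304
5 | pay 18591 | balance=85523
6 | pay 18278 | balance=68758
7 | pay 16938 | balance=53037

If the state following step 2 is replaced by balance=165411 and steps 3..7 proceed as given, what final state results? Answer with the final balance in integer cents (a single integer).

85762

state after step 2 := balance=165411
3 | pay 18218 | balance=150120
4 | pay 19427 | balance=133350
5 | pay 18591 | balance=117119
6 | pay 18278 | balance=100914
7 | pay 16938 | balance=85762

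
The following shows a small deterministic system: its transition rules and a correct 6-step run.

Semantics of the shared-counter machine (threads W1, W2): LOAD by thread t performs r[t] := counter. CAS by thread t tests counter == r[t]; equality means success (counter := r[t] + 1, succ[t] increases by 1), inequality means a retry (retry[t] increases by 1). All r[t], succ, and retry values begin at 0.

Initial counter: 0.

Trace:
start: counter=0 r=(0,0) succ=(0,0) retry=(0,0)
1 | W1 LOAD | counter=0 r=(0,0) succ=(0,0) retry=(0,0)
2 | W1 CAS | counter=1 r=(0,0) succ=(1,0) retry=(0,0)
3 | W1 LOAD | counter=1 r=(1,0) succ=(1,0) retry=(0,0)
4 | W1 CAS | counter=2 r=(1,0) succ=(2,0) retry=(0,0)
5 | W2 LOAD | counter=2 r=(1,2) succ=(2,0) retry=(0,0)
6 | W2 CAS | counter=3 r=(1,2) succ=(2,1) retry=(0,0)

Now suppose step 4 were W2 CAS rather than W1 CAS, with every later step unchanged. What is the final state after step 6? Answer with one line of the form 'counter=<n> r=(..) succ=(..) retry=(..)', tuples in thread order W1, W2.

(re-executing from step 4 with the substitution; state before step 4: counter=1 r=(1,0) succ=(1,0) retry=(0,0))
4 | W2 CAS | counter=1 r=(1,0) succ=(1,0) retry=(0,1)
5 | W2 LOAD | counter=1 r=(1,1) succ=(1,0) retry=(0,1)
6 | W2 CAS | counter=2 r=(1,1) succ=(1,1) retry=(0,1)

counter=2 r=(1,1) succ=(1,1) retry=(0,1)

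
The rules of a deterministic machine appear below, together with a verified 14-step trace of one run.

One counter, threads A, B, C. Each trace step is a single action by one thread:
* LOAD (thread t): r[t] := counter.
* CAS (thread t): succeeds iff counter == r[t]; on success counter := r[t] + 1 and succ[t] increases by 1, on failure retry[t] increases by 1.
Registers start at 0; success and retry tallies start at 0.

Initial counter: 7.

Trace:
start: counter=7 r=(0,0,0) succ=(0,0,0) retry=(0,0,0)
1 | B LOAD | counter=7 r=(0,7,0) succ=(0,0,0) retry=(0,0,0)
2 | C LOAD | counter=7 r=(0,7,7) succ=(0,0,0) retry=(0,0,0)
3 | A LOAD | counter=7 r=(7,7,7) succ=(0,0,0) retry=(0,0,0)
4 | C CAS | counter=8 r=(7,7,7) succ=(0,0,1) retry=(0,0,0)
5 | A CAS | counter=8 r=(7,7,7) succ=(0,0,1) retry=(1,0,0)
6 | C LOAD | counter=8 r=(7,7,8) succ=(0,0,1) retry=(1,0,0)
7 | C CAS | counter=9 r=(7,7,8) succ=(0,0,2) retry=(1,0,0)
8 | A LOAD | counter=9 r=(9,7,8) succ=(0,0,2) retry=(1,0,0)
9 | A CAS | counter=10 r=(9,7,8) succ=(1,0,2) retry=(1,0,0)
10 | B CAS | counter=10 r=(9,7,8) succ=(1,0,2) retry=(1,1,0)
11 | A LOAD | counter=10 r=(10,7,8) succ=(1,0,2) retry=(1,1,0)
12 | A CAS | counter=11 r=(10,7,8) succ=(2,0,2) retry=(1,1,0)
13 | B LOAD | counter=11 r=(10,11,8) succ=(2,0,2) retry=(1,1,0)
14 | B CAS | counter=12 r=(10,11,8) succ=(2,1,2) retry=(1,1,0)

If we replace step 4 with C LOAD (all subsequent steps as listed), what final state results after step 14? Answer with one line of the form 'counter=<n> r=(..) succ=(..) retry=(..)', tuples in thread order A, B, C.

counter=12 r=(10,11,8) succ=(3,1,1) retry=(0,1,0)

(re-executing from step 4 with the substitution; state before step 4: counter=7 r=(7,7,7) succ=(0,0,0) retry=(0,0,0))
4 | C LOAD | counter=7 r=(7,7,7) succ=(0,0,0) retry=(0,0,0)
5 | A CAS | counter=8 r=(7,7,7) succ=(1,0,0) retry=(0,0,0)
6 | C LOAD | counter=8 r=(7,7,8) succ=(1,0,0) retry=(0,0,0)
7 | C CAS | counter=9 r=(7,7,8) succ=(1,0,1) retry=(0,0,0)
8 | A LOAD | counter=9 r=(9,7,8) succ=(1,0,1) retry=(0,0,0)
9 | A CAS | counter=10 r=(9,7,8) succ=(2,0,1) retry=(0,0,0)
10 | B CAS | counter=10 r=(9,7,8) succ=(2,0,1) retry=(0,1,0)
11 | A LOAD | counter=10 r=(10,7,8) succ=(2,0,1) retry=(0,1,0)
12 | A CAS | counter=11 r=(10,7,8) succ=(3,0,1) retry=(0,1,0)
13 | B LOAD | counter=11 r=(10,11,8) succ=(3,0,1) retry=(0,1,0)
14 | B CAS | counter=12 r=(10,11,8) succ=(3,1,1) retry=(0,1,0)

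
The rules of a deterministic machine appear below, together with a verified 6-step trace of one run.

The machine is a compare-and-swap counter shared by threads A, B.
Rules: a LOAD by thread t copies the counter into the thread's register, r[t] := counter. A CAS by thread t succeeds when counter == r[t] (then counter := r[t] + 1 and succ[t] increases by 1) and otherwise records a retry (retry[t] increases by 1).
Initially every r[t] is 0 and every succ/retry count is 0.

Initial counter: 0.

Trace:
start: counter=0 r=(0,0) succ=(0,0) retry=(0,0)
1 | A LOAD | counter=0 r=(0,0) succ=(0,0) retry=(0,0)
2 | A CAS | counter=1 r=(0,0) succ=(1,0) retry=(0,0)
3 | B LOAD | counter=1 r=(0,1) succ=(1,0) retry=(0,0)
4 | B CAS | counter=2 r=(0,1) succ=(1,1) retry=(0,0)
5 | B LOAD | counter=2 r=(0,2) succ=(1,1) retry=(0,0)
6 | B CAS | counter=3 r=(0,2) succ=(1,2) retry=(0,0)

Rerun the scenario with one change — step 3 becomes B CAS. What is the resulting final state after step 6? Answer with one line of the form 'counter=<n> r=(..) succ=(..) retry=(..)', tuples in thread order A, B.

counter=2 r=(0,1) succ=(1,1) retry=(0,2)

(re-executing from step 3 with the substitution; state before step 3: counter=1 r=(0,0) succ=(1,0) retry=(0,0))
3 | B CAS | counter=1 r=(0,0) succ=(1,0) retry=(0,1)
4 | B CAS | counter=1 r=(0,0) succ=(1,0) retry=(0,2)
5 | B LOAD | counter=1 r=(0,1) succ=(1,0) retry=(0,2)
6 | B CAS | counter=2 r=(0,1) succ=(1,1) retry=(0,2)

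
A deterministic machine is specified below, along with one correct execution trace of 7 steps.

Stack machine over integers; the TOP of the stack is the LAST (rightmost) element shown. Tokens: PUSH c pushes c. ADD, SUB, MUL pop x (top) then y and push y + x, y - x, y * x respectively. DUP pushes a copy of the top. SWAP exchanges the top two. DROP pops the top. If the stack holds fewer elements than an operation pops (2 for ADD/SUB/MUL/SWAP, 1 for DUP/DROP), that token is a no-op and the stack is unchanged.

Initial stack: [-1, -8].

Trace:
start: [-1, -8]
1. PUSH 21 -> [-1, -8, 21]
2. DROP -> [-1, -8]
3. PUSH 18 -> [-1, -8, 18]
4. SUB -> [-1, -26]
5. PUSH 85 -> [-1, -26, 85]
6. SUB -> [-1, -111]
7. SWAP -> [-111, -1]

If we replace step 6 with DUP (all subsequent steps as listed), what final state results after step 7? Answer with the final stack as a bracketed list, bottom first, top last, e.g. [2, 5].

[-1, -26, 85, 85]

(re-executing from step 6 with the substitution; state before step 6: [-1, -26, 85])
6. DUP -> [-1, -26, 85, 85]
7. SWAP -> [-1, -26, 85, 85]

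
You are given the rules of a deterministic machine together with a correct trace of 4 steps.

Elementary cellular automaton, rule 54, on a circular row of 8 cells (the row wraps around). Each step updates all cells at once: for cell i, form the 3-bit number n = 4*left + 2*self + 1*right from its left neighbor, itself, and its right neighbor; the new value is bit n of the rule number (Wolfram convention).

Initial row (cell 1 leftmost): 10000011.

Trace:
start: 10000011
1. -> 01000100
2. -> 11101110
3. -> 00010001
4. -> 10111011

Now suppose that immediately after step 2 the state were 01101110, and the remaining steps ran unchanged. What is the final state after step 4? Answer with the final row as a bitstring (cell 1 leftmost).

01111010

state after step 2 := 01101110
3. -> 10010001
4. -> 01111010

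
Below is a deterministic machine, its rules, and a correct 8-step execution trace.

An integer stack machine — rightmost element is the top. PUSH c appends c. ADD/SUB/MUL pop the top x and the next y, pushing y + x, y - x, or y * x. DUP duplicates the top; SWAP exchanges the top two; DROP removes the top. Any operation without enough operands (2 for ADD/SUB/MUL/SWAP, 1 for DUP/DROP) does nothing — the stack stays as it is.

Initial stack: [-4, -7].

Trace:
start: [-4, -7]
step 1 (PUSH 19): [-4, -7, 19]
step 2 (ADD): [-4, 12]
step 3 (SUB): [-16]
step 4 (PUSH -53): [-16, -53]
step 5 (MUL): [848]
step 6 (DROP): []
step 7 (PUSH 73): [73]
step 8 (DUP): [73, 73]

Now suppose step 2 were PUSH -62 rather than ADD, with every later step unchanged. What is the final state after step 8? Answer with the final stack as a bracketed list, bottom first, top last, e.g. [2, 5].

[-4, -7, 73, 73]

(re-executing from step 2 with the substitution; state before step 2: [-4, -7, 19])
step 2 (PUSH -62): [-4, -7, 19, -62]
step 3 (SUB): [-4, -7, 81]
step 4 (PUSH -53): [-4, -7, 81, -53]
step 5 (MUL): [-4, -7, -4293]
step 6 (DROP): [-4, -7]
step 7 (PUSH 73): [-4, -7, 73]
step 8 (DUP): [-4, -7, 73, 73]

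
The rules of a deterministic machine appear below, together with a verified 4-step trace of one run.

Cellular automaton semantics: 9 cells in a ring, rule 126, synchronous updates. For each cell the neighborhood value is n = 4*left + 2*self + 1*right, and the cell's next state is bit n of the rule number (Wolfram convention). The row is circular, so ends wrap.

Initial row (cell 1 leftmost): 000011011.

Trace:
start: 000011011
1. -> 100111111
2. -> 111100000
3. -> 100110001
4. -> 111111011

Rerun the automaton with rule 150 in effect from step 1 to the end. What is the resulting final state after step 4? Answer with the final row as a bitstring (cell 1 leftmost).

011001010

(re-executing steps 1..4 under rule 150; state before step 1: 000011011)
1. -> 100100000
2. -> 111110001
3. -> 111101010
4. -> 011001010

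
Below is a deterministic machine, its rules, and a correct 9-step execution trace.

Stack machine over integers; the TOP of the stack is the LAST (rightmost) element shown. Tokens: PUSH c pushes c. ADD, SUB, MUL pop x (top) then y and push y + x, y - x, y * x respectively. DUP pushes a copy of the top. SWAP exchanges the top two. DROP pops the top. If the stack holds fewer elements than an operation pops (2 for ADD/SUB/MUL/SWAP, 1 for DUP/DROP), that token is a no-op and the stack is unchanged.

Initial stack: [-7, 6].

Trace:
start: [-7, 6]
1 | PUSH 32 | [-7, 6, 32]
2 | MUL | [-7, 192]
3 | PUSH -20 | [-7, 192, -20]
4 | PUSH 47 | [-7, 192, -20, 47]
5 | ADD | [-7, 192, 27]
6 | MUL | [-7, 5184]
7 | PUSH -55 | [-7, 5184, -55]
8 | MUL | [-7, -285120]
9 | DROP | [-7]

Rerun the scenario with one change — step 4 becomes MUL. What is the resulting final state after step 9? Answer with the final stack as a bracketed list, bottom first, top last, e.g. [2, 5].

[]

(re-executing from step 4 with the substitution; state before step 4: [-7, 192, -20])
4 | MUL | [-7, -3840]
5 | ADD | [-3847]
6 | MUL | [-3847]
7 | PUSH -55 | [-3847, -55]
8 | MUL | [211585]
9 | DROP | []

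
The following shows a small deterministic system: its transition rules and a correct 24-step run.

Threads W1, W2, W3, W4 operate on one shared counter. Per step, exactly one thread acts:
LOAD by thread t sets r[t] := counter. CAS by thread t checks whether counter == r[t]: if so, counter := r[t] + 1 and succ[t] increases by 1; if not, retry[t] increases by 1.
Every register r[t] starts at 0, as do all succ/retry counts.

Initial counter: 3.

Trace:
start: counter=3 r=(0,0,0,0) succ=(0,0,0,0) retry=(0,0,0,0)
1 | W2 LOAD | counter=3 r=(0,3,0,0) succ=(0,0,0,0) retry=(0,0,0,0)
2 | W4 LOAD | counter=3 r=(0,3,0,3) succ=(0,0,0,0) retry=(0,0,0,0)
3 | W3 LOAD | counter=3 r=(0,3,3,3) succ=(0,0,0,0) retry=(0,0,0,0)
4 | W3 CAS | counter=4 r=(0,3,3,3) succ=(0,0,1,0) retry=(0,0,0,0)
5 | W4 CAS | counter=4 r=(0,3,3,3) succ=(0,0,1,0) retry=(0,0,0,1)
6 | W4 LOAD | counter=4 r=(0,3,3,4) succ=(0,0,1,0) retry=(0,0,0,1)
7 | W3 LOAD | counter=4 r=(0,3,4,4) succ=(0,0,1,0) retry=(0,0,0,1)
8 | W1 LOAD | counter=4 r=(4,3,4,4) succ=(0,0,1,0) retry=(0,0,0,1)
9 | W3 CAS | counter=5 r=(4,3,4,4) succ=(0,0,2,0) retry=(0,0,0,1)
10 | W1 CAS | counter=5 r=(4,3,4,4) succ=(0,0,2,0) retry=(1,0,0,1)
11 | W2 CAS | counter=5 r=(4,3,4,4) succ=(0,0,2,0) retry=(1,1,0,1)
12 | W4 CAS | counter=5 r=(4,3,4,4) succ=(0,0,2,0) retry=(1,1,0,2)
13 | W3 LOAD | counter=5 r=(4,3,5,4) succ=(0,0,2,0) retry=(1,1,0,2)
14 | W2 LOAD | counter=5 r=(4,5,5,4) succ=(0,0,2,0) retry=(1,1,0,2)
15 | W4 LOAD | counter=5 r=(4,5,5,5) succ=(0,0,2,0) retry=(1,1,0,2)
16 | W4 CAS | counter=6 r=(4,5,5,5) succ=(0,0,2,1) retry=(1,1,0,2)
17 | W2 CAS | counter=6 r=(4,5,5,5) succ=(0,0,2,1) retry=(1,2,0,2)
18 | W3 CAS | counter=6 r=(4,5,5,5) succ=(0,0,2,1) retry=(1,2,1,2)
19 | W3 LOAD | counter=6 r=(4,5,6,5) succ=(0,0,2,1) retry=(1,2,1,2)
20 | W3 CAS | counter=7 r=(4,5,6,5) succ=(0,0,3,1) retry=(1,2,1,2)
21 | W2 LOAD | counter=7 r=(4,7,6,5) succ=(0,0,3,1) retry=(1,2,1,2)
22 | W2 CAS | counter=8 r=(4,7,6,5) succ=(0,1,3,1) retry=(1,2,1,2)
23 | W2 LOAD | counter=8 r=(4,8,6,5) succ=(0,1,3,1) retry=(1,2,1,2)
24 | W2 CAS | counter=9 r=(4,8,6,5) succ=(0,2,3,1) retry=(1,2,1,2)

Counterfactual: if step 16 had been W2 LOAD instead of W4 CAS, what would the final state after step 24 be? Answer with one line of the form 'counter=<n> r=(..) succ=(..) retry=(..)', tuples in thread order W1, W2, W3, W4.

(re-executing from step 16 with the substitution; state before step 16: counter=5 r=(4,5,5,5) succ=(0,0,2,0) retry=(1,1,0,2))
16 | W2 LOAD | counter=5 r=(4,5,5,5) succ=(0,0,2,0) retry=(1,1,0,2)
17 | W2 CAS | counter=6 r=(4,5,5,5) succ=(0,1,2,0) retry=(1,1,0,2)
18 | W3 CAS | counter=6 r=(4,5,5,5) succ=(0,1,2,0) retry=(1,1,1,2)
19 | W3 LOAD | counter=6 r=(4,5,6,5) succ=(0,1,2,0) retry=(1,1,1,2)
20 | W3 CAS | counter=7 r=(4,5,6,5) succ=(0,1,3,0) retry=(1,1,1,2)
21 | W2 LOAD | counter=7 r=(4,7,6,5) succ=(0,1,3,0) retry=(1,1,1,2)
22 | W2 CAS | counter=8 r=(4,7,6,5) succ=(0,2,3,0) retry=(1,1,1,2)
23 | W2 LOAD | counter=8 r=(4,8,6,5) succ=(0,2,3,0) retry=(1,1,1,2)
24 | W2 CAS | counter=9 r=(4,8,6,5) succ=(0,3,3,0) retry=(1,1,1,2)

counter=9 r=(4,8,6,5) succ=(0,3,3,0) retry=(1,1,1,2)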